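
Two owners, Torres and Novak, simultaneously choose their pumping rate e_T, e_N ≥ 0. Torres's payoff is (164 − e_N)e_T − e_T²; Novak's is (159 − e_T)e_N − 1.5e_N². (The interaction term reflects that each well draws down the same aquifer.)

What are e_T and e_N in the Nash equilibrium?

Expanding Torres's payoff: 164e_T − e_Ne_T − e_T².
∂π/∂e_T = 164 − e_N − 2e_T = 0, so e_T = 82 − 0.5e_N.
Likewise for Novak: e_N = 53 − (1/3)e_T.
Plugging e_N into Torres's best response: e_T = 82 − 0.5(53 − (1/3)e_T) ⇒ (5/6)e_T = 55.5, so e_T = 66.6.
Then e_N = 53 − (1/3)·66.6 = 30.8.

66.6, 30.8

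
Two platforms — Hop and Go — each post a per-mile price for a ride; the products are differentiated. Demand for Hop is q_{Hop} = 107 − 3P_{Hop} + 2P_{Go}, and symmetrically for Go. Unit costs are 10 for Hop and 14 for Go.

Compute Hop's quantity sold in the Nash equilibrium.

Hop's profit: π = (P_{Hop} − 10)(107 − 3P_{Hop} + 2P_{Go}).
∂π/∂P_{Hop} = 137 − 6P_{Hop} + 2P_{Go} = 0 ⇒ P_{Hop} = 137/6 + (1/3)P_{Go}.
Similarly P_{Go} = 149/6 + (1/3)P_{Hop}.
Substituting the second reaction function into the first: P_{Hop} = 137/6 + (1/3)(149/6 + (1/3)P_{Hop}), which gives (8/9)P_{Hop} = 280/9 ⇒ P_{Hop} = 35.
Then P_{Go} = 149/6 + (1/3)·35 = 36.5.
q_{Hop} = 107 − 3·35 + 2·36.5 = 75.

75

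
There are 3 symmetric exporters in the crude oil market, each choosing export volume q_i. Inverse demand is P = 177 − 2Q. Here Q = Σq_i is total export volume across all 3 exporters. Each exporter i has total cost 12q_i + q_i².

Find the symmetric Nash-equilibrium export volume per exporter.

A representative exporter's profit is π_i = q_i(177 − 2Q) − 12q_i − q_i², with Q = q_i + Σ_{j≠i} q_j.
First-order condition: 165 − 6q_i − 2Σ_{j≠i} q_j = 0.
In a symmetric equilibrium every exporter chooses the same q, so Σ_{j≠i} q_j = 2q. The condition becomes 165 − 10q = 0, giving q = 165/10 = 16.5.

16.5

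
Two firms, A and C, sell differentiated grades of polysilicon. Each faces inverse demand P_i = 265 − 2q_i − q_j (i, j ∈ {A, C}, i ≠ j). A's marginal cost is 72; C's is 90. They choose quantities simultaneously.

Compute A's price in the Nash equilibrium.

151.6

Firm A's profit: π = q_A(265 − 2q_A − q_C) − 72q_A.
∂π/∂q_A = 193 − 4q_A − q_C = 0 ⇒ q_A = 48.25 − 0.25q_C.
Similarly q_C = 43.75 − 0.25q_A.
Substituting the second reaction function into the first: q_A = 48.25 − 0.25(43.75 − 0.25q_A), which gives 0.9375q_A = 37.3125 ⇒ q_A = 39.8.
Then q_C = 43.75 − 0.25·39.8 = 33.8.
P_A = 265 − 2·39.8 − 33.8 = 151.6.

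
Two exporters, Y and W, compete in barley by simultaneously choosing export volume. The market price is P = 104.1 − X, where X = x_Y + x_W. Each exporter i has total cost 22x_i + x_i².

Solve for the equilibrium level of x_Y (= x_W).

Exporter Y's profit: π = x_Y(104.1 − (x_Y + x_W)) − 22x_Y − x_Y².
∂π/∂x_Y = 82.1 − 4x_Y − x_W = 0, so x_Y = 20.525 − 0.25x_W.
The game is symmetric, so in equilibrium x_W = x_Y: the reaction function gives 1.25x_Y = 20.525, hence x_Y = 16.42.

16.42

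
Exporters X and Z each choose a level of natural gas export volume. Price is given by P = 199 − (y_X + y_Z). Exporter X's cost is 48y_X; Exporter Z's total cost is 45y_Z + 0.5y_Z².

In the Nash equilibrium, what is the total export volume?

Exporter X's profit: π = y_X(199 − (y_X + y_Z)) − 48y_X.
∂π/∂y_X = 151 − 2y_X − y_Z = 0, so y_X = 75.5 − 0.5y_Z.
For Z: ∂π/∂y_Z = 154 − 3y_Z − y_X = 0 ⇒ y_Z = 154/3 − (1/3)y_X.
Solving the two reaction functions simultaneously: (1 − (−0.5)(−1/3))y_X = 75.5 − 0.5·(154/3), so (5/6)y_X = 299/6 and y_X = 59.8.
Then y_Z = 154/3 − (1/3)·59.8 = 31.4.
Total export volume: 59.8 + 31.4 = 91.2.

91.2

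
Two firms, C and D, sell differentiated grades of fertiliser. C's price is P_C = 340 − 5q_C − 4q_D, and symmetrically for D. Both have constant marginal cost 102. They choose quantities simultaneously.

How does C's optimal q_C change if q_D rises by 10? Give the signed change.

Firm C's profit: π = q_C(340 − 5q_C − 4q_D) − 102q_C.
∂π/∂q_C = 238 − 10q_C − 4q_D = 0 ⇒ q_C = 23.8 − 0.4q_D.
The reaction-function slope is −0.4, so a 10-unit rise in q_D moves q_C by −0.4 × 10 = −4. C's best response falls — the actions are strategic substitutes.

-4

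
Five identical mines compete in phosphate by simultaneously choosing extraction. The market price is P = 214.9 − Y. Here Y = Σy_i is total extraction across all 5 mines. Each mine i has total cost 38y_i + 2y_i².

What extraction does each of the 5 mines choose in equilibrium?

A representative mine's profit is π_i = y_i(214.9 − Y) − 38y_i − 2y_i², with Y = y_i + Σ_{j≠i} y_j.
First-order condition: 176.9 − 6y_i − Σ_{j≠i} y_j = 0.
With identical mines, set every y_j = y: then 176.9 − 6y − 4y = 0, i.e. y = 176.9/10 = 17.69.

17.69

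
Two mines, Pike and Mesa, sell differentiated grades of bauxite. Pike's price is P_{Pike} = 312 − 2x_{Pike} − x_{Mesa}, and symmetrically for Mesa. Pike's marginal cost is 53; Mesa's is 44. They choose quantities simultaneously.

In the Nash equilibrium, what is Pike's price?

155.4

Mine Pike's profit: π = x_{Pike}(312 − 2x_{Pike} − x_{Mesa}) − 53x_{Pike}.
∂π/∂x_{Pike} = 259 − 4x_{Pike} − x_{Mesa} = 0 ⇒ x_{Pike} = 64.75 − 0.25x_{Mesa}.
Similarly x_{Mesa} = 67 − 0.25x_{Pike}.
Solving the two reaction functions simultaneously: (1 − (−0.25)(−0.25))x_{Pike} = 64.75 − 0.25·67, so 0.9375x_{Pike} = 48 and x_{Pike} = 51.2.
Then x_{Mesa} = 67 − 0.25·51.2 = 54.2.
P_{Pike} = 312 − 2·51.2 − 54.2 = 155.4.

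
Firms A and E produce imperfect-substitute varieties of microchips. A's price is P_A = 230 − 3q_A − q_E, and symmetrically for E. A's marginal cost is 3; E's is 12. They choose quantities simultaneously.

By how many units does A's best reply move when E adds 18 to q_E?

Firm A's profit: π = q_A(230 − 3q_A − q_E) − 3q_A.
∂π/∂q_A = 227 − 6q_A − q_E = 0 ⇒ q_A = 227/6 − (1/6)q_E.
The reaction-function slope is −1/6, so an 18-unit rise in q_E moves q_A by −1/6 × 18 = −3. A's best response falls — the actions are strategic substitutes.

-3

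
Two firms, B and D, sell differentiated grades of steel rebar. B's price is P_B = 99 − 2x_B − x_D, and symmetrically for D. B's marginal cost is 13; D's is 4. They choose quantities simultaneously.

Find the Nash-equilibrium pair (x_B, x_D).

16.6, 19.6

Firm B's profit: π = x_B(99 − 2x_B − x_D) − 13x_B.
∂π/∂x_B = 86 − 4x_B − x_D = 0 ⇒ x_B = 21.5 − 0.25x_D.
Similarly x_D = 23.75 − 0.25x_B.
Plugging x_D into B's best response: x_B = 21.5 − 0.25(23.75 − 0.25x_B) ⇒ 0.9375x_B = 15.5625, so x_B = 16.6.
Then x_D = 23.75 − 0.25·16.6 = 19.6.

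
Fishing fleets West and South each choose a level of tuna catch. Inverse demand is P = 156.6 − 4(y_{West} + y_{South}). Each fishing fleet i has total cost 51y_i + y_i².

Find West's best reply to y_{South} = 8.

Fishing fleet West's profit: π = y_{West}(156.6 − 4(y_{West} + y_{South})) − 51y_{West} − y_{West}².
∂π/∂y_{West} = 105.6 − 10y_{West} − 4y_{South} = 0, so y_{West} = 10.56 − 0.4y_{South}.
At y_{South} = 8: y_{West} = 10.56 − 0.4·8 = 7.36.

7.36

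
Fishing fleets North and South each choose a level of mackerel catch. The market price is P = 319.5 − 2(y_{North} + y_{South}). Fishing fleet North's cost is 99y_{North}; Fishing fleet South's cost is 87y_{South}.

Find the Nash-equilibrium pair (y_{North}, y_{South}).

Fishing fleet North's profit: π = y_{North}(319.5 − 2(y_{North} + y_{South})) − 99y_{North}.
∂π/∂y_{North} = 220.5 − 4y_{North} − 2y_{South} = 0, so y_{North} = 55.125 − 0.5y_{South}.
By the same steps for South: y_{South} = 58.125 − 0.5y_{North}.
Substituting the second reaction function into the first: y_{North} = 55.125 − 0.5(58.125 − 0.5y_{North}), which gives 0.75y_{North} = 26.0625 ⇒ y_{North} = 34.75.
Then y_{South} = 58.125 − 0.5·34.75 = 40.75.

34.75, 40.75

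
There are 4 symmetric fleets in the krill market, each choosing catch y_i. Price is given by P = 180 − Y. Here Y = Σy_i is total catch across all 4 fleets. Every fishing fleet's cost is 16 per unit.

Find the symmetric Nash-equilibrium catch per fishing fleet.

A representative fishing fleet's profit is π_i = y_i(180 − Y) − 16y_i, with Y = y_i + Σ_{j≠i} y_j.
First-order condition: 164 − 2y_i − Σ_{j≠i} y_j = 0.
With identical fishing fleets, set every y_j = y: then 164 − 2y − 3y = 0, i.e. y = 164/5 = 32.8.

32.8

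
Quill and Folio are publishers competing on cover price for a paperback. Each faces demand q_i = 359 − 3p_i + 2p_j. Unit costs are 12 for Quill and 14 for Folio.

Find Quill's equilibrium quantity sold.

Quill's profit: π = (p_{Quill} − 12)(359 − 3p_{Quill} + 2p_{Folio}).
∂π/∂p_{Quill} = 395 − 6p_{Quill} + 2p_{Folio} = 0 ⇒ p_{Quill} = 395/6 + (1/3)p_{Folio}.
Similarly p_{Folio} = 401/6 + (1/3)p_{Quill}.
Plugging p_{Folio} into Quill's best response: p_{Quill} = 395/6 + (1/3)(401/6 + (1/3)p_{Quill}) ⇒ (8/9)p_{Quill} = 793/9, so p_{Quill} = 99.125.
Then p_{Folio} = 401/6 + (1/3)·99.125 = 99.875.
q_{Quill} = 359 − 3·99.125 + 2·99.875 = 261.375.

261.375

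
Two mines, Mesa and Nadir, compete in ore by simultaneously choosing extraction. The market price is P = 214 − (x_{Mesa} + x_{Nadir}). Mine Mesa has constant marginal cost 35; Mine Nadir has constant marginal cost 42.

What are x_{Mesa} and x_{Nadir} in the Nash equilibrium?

62, 55

Mine Mesa's profit: π = x_{Mesa}(214 − (x_{Mesa} + x_{Nadir})) − 35x_{Mesa}.
∂π/∂x_{Mesa} = 179 − 2x_{Mesa} − x_{Nadir} = 0, so x_{Mesa} = 89.5 − 0.5x_{Nadir}.
By the same steps for Nadir: x_{Nadir} = 86 − 0.5x_{Mesa}.
Substituting the second reaction function into the first: x_{Mesa} = 89.5 − 0.5(86 − 0.5x_{Mesa}), which gives 0.75x_{Mesa} = 46.5 ⇒ x_{Mesa} = 62.
Then x_{Nadir} = 86 − 0.5·62 = 55.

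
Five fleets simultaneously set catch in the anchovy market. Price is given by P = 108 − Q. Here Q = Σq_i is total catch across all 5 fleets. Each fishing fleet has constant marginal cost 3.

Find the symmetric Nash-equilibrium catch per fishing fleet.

17.5

A representative fishing fleet's profit is π_i = q_i(108 − Q) − 3q_i, with Q = q_i + Σ_{j≠i} q_j.
First-order condition: 105 − 2q_i − Σ_{j≠i} q_j = 0.
Imposing symmetry (q_j = q for all j) turns Σ_{j≠i} q_j into 4q, so 105 = 6q and q = 17.5.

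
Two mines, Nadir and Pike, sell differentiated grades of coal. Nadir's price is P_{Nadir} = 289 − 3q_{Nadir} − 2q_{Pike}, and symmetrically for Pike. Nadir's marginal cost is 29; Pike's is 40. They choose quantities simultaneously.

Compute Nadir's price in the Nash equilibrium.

Mine Nadir's profit: π = q_{Nadir}(289 − 3q_{Nadir} − 2q_{Pike}) − 29q_{Nadir}.
∂π/∂q_{Nadir} = 260 − 6q_{Nadir} − 2q_{Pike} = 0 ⇒ q_{Nadir} = 130/3 − (1/3)q_{Pike}.
Similarly q_{Pike} = 41.5 − (1/3)q_{Nadir}.
Substituting the second reaction function into the first: q_{Nadir} = 130/3 − (1/3)(41.5 − (1/3)q_{Nadir}), which gives (8/9)q_{Nadir} = 29.5 ⇒ q_{Nadir} = 33.1875.
Then q_{Pike} = 41.5 − (1/3)·33.1875 = 30.4375.
P_{Nadir} = 289 − 3·33.1875 − 2·30.4375 = 128.5625.

128.5625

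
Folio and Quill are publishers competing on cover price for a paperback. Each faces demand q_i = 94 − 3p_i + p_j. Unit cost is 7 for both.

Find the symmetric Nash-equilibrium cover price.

23

Folio's profit: π = (p_{Folio} − 7)(94 − 3p_{Folio} + p_{Quill}).
∂π/∂p_{Folio} = 115 − 6p_{Folio} + p_{Quill} = 0 ⇒ p_{Folio} = 115/6 + (1/6)p_{Quill}.
The game is symmetric, so in equilibrium p_{Quill} = p_{Folio}: the reaction function gives (5/6)p_{Folio} = 115/6, hence p_{Folio} = 23.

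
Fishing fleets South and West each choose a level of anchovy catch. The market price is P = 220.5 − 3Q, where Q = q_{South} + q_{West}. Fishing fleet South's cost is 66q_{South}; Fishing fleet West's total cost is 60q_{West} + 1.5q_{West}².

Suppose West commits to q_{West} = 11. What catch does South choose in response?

20.25

Fishing fleet South's profit: π = q_{South}(220.5 − 3(q_{South} + q_{West})) − 66q_{South}.
∂π/∂q_{South} = 154.5 − 6q_{South} − 3q_{West} = 0, so q_{South} = 25.75 − 0.5q_{West}.
At q_{West} = 11: q_{South} = 25.75 − 0.5·11 = 20.25.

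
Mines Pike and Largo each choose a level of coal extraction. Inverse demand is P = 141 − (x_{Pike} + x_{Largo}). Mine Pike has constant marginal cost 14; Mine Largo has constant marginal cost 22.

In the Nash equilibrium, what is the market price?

Mine Pike's profit: π = x_{Pike}(141 − (x_{Pike} + x_{Largo})) − 14x_{Pike}.
∂π/∂x_{Pike} = 127 − 2x_{Pike} − x_{Largo} = 0, so x_{Pike} = 63.5 − 0.5x_{Largo}.
By the same steps for Largo: x_{Largo} = 59.5 − 0.5x_{Pike}.
Solving the two reaction functions simultaneously: (1 − (−0.5)(−0.5))x_{Pike} = 63.5 − 0.5·59.5, so 0.75x_{Pike} = 33.75 and x_{Pike} = 45.
Then x_{Largo} = 59.5 − 0.5·45 = 37.
Equilibrium price: P = 141 − 82 = 59.

59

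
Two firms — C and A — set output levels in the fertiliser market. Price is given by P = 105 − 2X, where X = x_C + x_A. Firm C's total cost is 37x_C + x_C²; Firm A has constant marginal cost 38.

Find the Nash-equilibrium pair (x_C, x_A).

Firm C's profit: π = x_C(105 − 2(x_C + x_A)) − 37x_C − x_C².
∂π/∂x_C = 68 − 6x_C − 2x_A = 0, so x_C = 34/3 − (1/3)x_A.
For A: ∂π/∂x_A = 67 − 4x_A − 2x_C = 0 ⇒ x_A = 16.75 − 0.5x_C.
Solving the two reaction functions simultaneously: (1 − (−1/3)(−0.5))x_C = 34/3 − (1/3)·16.75, so (5/6)x_C = 5.75 and x_C = 6.9.
Then x_A = 16.75 − 0.5·6.9 = 13.3.

6.9, 13.3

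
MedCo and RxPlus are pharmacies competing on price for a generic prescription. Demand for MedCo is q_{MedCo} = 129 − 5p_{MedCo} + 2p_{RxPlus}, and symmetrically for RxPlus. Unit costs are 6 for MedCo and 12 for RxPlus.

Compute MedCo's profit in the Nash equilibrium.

1051.25

MedCo's profit: π = (p_{MedCo} − 6)(129 − 5p_{MedCo} + 2p_{RxPlus}).
∂π/∂p_{MedCo} = 159 − 10p_{MedCo} + 2p_{RxPlus} = 0 ⇒ p_{MedCo} = 15.9 + 0.2p_{RxPlus}.
Similarly p_{RxPlus} = 18.9 + 0.2p_{MedCo}.
Solving the two reaction functions simultaneously: (1 − (0.2)(0.2))p_{MedCo} = 15.9 + 0.2·18.9, so 0.96p_{MedCo} = 19.68 and p_{MedCo} = 20.5.
Then p_{RxPlus} = 18.9 + 0.2·20.5 = 23.
q_{MedCo} = 129 − 5·20.5 + 2·23 = 72.5.
Profit = (20.5 − 6)·72.5 = 1051.25.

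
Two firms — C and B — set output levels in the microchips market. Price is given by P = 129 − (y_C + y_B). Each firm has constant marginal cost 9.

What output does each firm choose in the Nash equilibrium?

40

Firm C's profit: π = y_C(129 − (y_C + y_B)) − 9y_C.
∂π/∂y_C = 120 − 2y_C − y_B = 0, so y_C = 60 − 0.5y_B.
Setting y_C = y_B in the reaction function: y_C = 60 − 0.5y_C, so y_C = 60 / 1.5 = 40.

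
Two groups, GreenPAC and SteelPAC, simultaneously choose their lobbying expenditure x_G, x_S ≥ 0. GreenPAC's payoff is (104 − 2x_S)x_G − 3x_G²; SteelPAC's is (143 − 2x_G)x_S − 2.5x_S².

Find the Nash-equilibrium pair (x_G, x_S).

9, 25

Expanding GreenPAC's payoff: 104x_G − 2x_Sx_G − 3x_G².
∂π/∂x_G = 104 − 2x_S − 6x_G = 0, so x_G = 52/3 − (1/3)x_S.
Likewise for SteelPAC: x_S = 28.6 − 0.4x_G.
Substituting the second reaction function into the first: x_G = 52/3 − (1/3)(28.6 − 0.4x_G), which gives (13/15)x_G = 7.8 ⇒ x_G = 9.
Then x_S = 28.6 − 0.4·9 = 25.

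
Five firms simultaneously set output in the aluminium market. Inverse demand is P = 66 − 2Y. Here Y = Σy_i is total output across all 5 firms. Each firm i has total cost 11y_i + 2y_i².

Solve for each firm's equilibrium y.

3.4375

A representative firm's profit is π_i = y_i(66 − 2Y) − 11y_i − 2y_i², with Y = y_i + Σ_{j≠i} y_j.
First-order condition: 55 − 8y_i − 2Σ_{j≠i} y_j = 0.
In a symmetric equilibrium every firm chooses the same y, so Σ_{j≠i} y_j = 4y. The condition becomes 55 − 16y = 0, giving y = 55/16 = 3.4375.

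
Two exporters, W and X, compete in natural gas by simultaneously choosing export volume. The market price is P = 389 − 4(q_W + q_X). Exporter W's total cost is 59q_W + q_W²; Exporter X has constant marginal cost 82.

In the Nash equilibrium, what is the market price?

191.375

Exporter W's profit: π = q_W(389 − 4(q_W + q_X)) − 59q_W − q_W².
∂π/∂q_W = 330 − 10q_W − 4q_X = 0, so q_W = 33 − 0.4q_X.
For X: ∂π/∂q_X = 307 − 8q_X − 4q_W = 0 ⇒ q_X = 38.375 − 0.5q_W.
Solving the two reaction functions simultaneously: (1 − (−0.4)(−0.5))q_W = 33 − 0.4·38.375, so 0.8q_W = 17.65 and q_W = 22.0625.
Then q_X = 38.375 − 0.5·22.0625 = 875/32.
Equilibrium price: P = 389 − 4·(1581/32) = 191.375.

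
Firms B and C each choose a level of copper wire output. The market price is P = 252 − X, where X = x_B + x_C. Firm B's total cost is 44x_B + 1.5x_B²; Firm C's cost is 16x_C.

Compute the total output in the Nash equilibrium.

Firm B's profit: π = x_B(252 − (x_B + x_C)) − 44x_B − 1.5x_B².
∂π/∂x_B = 208 − 5x_B − x_C = 0, so x_B = 41.6 − 0.2x_C.
For C: ∂π/∂x_C = 236 − 2x_C − x_B = 0 ⇒ x_C = 118 − 0.5x_B.
Substituting the second reaction function into the first: x_B = 41.6 − 0.2(118 − 0.5x_B), which gives 0.9x_B = 18 ⇒ x_B = 20.
Then x_C = 118 − 0.5·20 = 108.
Total output: 20 + 108 = 128.

128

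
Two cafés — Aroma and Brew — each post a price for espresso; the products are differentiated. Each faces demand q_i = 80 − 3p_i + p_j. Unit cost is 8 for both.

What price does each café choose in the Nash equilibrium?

20.8

Aroma's profit: π = (p_{Aroma} − 8)(80 − 3p_{Aroma} + p_{Brew}).
∂π/∂p_{Aroma} = 104 − 6p_{Aroma} + p_{Brew} = 0 ⇒ p_{Aroma} = 52/3 + (1/6)p_{Brew}.
The game is symmetric, so in equilibrium p_{Brew} = p_{Aroma}: the reaction function gives (5/6)p_{Aroma} = 52/3, hence p_{Aroma} = 20.8.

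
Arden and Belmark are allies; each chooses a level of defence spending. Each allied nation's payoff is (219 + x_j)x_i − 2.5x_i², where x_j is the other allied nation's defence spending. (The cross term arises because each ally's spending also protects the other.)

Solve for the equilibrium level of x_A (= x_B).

54.75

Arden's payoff is (219 + x_B)x_A − 2.5x_A².
∂π/∂x_A = 219 + x_B − 5x_A = 0, so x_A = 43.8 + 0.2x_B.
By symmetry x_B = x_A; substituting into the reaction function, 0.8x_A = 43.8 and x_A = 54.75.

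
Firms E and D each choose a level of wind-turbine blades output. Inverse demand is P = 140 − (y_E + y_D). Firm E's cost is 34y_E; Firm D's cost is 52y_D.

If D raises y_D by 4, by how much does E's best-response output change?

Firm E's profit: π = y_E(140 − (y_E + y_D)) − 34y_E.
∂π/∂y_E = 106 − 2y_E − y_D = 0, so y_E = 53 − 0.5y_D.
The reaction-function slope is −0.5, so a 4-unit rise in y_D moves y_E by −0.5 × 4 = −2. E's best response falls — the actions are strategic substitutes.

-2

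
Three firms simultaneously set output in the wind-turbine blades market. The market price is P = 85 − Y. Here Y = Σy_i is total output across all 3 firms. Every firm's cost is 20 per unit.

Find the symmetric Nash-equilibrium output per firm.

16.25

A representative firm's profit is π_i = y_i(85 − Y) − 20y_i, with Y = y_i + Σ_{j≠i} y_j.
First-order condition: 65 − 2y_i − Σ_{j≠i} y_j = 0.
In a symmetric equilibrium every firm chooses the same y, so Σ_{j≠i} y_j = 2y. The condition becomes 65 − 4y = 0, giving y = 65/4 = 16.25.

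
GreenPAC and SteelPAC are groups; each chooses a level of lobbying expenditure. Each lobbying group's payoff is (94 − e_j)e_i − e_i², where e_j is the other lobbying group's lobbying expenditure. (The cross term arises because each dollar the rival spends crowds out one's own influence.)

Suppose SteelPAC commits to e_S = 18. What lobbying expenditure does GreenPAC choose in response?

GreenPAC's payoff is (94 − e_S)e_G − e_G².
∂π/∂e_G = 94 − e_S − 2e_G = 0, so e_G = 47 − 0.5e_S.
At e_S = 18: e_G = 47 − 0.5·18 = 38.

38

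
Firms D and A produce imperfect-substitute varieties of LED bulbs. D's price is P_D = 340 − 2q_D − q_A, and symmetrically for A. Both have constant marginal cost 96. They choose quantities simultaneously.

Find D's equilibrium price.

193.6

Firm D's profit: π = q_D(340 − 2q_D − q_A) − 96q_D.
∂π/∂q_D = 244 − 4q_D − q_A = 0 ⇒ q_D = 61 − 0.25q_A.
Setting q_D = q_A in the reaction function: q_D = 61 − 0.25q_D, so q_D = 61 / 1.25 = 48.8.
P_D = 340 − 2·48.8 − 48.8 = 193.6.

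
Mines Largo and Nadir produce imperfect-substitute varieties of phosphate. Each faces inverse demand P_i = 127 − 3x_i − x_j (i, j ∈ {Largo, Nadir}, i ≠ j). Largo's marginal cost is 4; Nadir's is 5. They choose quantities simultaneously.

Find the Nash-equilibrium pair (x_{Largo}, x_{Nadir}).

17.6, 17.4

Mine Largo's profit: π = x_{Largo}(127 − 3x_{Largo} − x_{Nadir}) − 4x_{Largo}.
∂π/∂x_{Largo} = 123 − 6x_{Largo} − x_{Nadir} = 0 ⇒ x_{Largo} = 20.5 − (1/6)x_{Nadir}.
Similarly x_{Nadir} = 61/3 − (1/6)x_{Largo}.
Plugging x_{Nadir} into Largo's best response: x_{Largo} = 20.5 − (1/6)(61/3 − (1/6)x_{Largo}) ⇒ (35/36)x_{Largo} = 154/9, so x_{Largo} = 17.6.
Then x_{Nadir} = 61/3 − (1/6)·17.6 = 17.4.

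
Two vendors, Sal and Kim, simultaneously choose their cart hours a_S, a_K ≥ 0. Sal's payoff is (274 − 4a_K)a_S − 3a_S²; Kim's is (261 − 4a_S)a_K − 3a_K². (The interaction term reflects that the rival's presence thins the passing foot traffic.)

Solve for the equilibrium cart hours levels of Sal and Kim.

30, 23.5

Expanding Sal's payoff: 274a_S − 4a_Ka_S − 3a_S².
∂π/∂a_S = 274 − 4a_K − 6a_S = 0, so a_S = 137/3 − (2/3)a_K.
Likewise for Kim: a_K = 43.5 − (2/3)a_S.
Plugging a_K into Sal's best response: a_S = 137/3 − (2/3)(43.5 − (2/3)a_S) ⇒ (5/9)a_S = 50/3, so a_S = 30.
Then a_K = 43.5 − (2/3)·30 = 23.5.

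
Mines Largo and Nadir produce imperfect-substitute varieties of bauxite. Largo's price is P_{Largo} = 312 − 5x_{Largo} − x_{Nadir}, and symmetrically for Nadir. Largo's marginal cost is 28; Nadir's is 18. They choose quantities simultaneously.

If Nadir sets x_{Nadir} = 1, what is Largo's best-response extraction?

28.3

Mine Largo's profit: π = x_{Largo}(312 − 5x_{Largo} − x_{Nadir}) − 28x_{Largo}.
∂π/∂x_{Largo} = 284 − 10x_{Largo} − x_{Nadir} = 0 ⇒ x_{Largo} = 28.4 − 0.1x_{Nadir}.
At x_{Nadir} = 1: x_{Largo} = 28.4 − 0.1·1 = 28.3.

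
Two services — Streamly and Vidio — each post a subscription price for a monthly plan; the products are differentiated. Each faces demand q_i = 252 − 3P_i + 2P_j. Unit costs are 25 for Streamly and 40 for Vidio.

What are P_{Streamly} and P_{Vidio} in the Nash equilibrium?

84.5625, 90.1875

Streamly's profit: π = (P_{Streamly} − 25)(252 − 3P_{Streamly} + 2P_{Vidio}).
∂π/∂P_{Streamly} = 327 − 6P_{Streamly} + 2P_{Vidio} = 0 ⇒ P_{Streamly} = 54.5 + (1/3)P_{Vidio}.
Similarly P_{Vidio} = 62 + (1/3)P_{Streamly}.
Solving the two reaction functions simultaneously: (1 − (1/3)(1/3))P_{Streamly} = 54.5 + (1/3)·62, so (8/9)P_{Streamly} = 451/6 and P_{Streamly} = 84.5625.
Then P_{Vidio} = 62 + (1/3)·84.5625 = 90.1875.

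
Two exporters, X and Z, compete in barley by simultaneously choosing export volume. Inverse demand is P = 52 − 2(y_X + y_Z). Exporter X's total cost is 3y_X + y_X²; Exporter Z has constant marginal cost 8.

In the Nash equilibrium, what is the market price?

Exporter X's profit: π = y_X(52 − 2(y_X + y_Z)) − 3y_X − y_X².
∂π/∂y_X = 49 − 6y_X − 2y_Z = 0, so y_X = 49/6 − (1/3)y_Z.
For Z: ∂π/∂y_Z = 44 − 4y_Z − 2y_X = 0 ⇒ y_Z = 11 − 0.5y_X.
Substituting the second reaction function into the first: y_X = 49/6 − (1/3)(11 − 0.5y_X), which gives (5/6)y_X = 4.5 ⇒ y_X = 5.4.
Then y_Z = 11 − 0.5·5.4 = 8.3.
Equilibrium price: P = 52 − 2·13.7 = 24.6.

24.6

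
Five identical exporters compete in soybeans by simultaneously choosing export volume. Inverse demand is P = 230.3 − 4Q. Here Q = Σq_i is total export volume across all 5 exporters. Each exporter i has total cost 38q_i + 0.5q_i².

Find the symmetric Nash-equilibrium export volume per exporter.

A representative exporter's profit is π_i = q_i(230.3 − 4Q) − 38q_i − 0.5q_i², with Q = q_i + Σ_{j≠i} q_j.
First-order condition: 192.3 − 9q_i − 4Σ_{j≠i} q_j = 0.
With identical exporters, set every q_j = q: then 192.3 − 9q − 16q = 0, i.e. q = 192.3/25 = 7.692.

7.692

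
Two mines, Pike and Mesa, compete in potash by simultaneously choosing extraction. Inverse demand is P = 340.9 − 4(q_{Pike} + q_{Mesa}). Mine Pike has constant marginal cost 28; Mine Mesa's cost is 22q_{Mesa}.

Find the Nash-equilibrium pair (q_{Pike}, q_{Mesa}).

Mine Pike's profit: π = q_{Pike}(340.9 − 4(q_{Pike} + q_{Mesa})) − 28q_{Pike}.
∂π/∂q_{Pike} = 312.9 − 8q_{Pike} − 4q_{Mesa} = 0, so q_{Pike} = 39.1125 − 0.5q_{Mesa}.
By the same steps for Mesa: q_{Mesa} = 39.8625 − 0.5q_{Pike}.
Plugging q_{Mesa} into Pike's best response: q_{Pike} = 39.1125 − 0.5(39.8625 − 0.5q_{Pike}) ⇒ 0.75q_{Pike} = 3069/160, so q_{Pike} = 25.575.
Then q_{Mesa} = 39.8625 − 0.5·25.575 = 27.075.

25.575, 27.075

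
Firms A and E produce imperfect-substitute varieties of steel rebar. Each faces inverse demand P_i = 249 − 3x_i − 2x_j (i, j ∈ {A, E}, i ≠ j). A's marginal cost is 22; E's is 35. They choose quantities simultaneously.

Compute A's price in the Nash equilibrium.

109.5625

Firm A's profit: π = x_A(249 − 3x_A − 2x_E) − 22x_A.
∂π/∂x_A = 227 − 6x_A − 2x_E = 0 ⇒ x_A = 227/6 − (1/3)x_E.
Similarly x_E = 107/3 − (1/3)x_A.
Substituting the second reaction function into the first: x_A = 227/6 − (1/3)(107/3 − (1/3)x_A), which gives (8/9)x_A = 467/18 ⇒ x_A = 29.1875.
Then x_E = 107/3 − (1/3)·29.1875 = 25.9375.
P_A = 249 − 3·29.1875 − 2·25.9375 = 109.5625.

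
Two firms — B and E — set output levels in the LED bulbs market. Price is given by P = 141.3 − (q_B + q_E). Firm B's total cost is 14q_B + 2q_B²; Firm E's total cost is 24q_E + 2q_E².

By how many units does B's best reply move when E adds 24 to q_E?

-4

Firm B's profit: π = q_B(141.3 − (q_B + q_E)) − 14q_B − 2q_B².
∂π/∂q_B = 127.3 − 6q_B − q_E = 0, so q_B = 1273/60 − (1/6)q_E.
The reaction-function slope is −1/6, so a 24-unit rise in q_E moves q_B by −1/6 × 24 = −4. B's best response falls — the actions are strategic substitutes.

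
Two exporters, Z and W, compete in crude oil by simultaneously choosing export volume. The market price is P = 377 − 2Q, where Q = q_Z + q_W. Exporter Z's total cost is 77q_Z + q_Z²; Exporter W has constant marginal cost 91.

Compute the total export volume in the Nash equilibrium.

87.2

Exporter Z's profit: π = q_Z(377 − 2(q_Z + q_W)) − 77q_Z − q_Z².
∂π/∂q_Z = 300 − 6q_Z − 2q_W = 0, so q_Z = 50 − (1/3)q_W.
For W: ∂π/∂q_W = 286 − 4q_W − 2q_Z = 0 ⇒ q_W = 71.5 − 0.5q_Z.
Solving the two reaction functions simultaneously: (1 − (−1/3)(−0.5))q_Z = 50 − (1/3)·71.5, so (5/6)q_Z = 157/6 and q_Z = 31.4.
Then q_W = 71.5 − 0.5·31.4 = 55.8.
Total export volume: 31.4 + 55.8 = 87.2.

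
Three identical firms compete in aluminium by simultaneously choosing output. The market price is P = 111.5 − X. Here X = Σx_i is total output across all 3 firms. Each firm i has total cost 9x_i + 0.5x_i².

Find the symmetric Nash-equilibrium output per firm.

A representative firm's profit is π_i = x_i(111.5 − X) − 9x_i − 0.5x_i², with X = x_i + Σ_{j≠i} x_j.
First-order condition: 102.5 − 3x_i − Σ_{j≠i} x_j = 0.
Imposing symmetry (x_j = x for all j) turns Σ_{j≠i} x_j into 2x, so 102.5 = 5x and x = 20.5.

20.5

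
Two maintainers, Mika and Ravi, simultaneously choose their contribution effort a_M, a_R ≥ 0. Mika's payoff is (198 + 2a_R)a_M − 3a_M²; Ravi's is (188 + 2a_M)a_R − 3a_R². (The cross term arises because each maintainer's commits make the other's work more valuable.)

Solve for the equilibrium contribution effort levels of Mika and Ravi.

Expanding Mika's payoff: 198a_M + 2a_Ra_M − 3a_M².
∂π/∂a_M = 198 + 2a_R − 6a_M = 0, so a_M = 33 + (1/3)a_R.
Likewise for Ravi: a_R = 94/3 + (1/3)a_M.
Solving the two reaction functions simultaneously: (1 − (1/3)(1/3))a_M = 33 + (1/3)·(94/3), so (8/9)a_M = 391/9 and a_M = 48.875.
Then a_R = 94/3 + (1/3)·48.875 = 47.625.

48.875, 47.625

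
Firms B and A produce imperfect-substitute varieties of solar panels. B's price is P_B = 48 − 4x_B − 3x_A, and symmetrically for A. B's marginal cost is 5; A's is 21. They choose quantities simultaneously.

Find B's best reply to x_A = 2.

Firm B's profit: π = x_B(48 − 4x_B − 3x_A) − 5x_B.
∂π/∂x_B = 43 − 8x_B − 3x_A = 0 ⇒ x_B = 5.375 − 0.375x_A.
At x_A = 2: x_B = 5.375 − 0.375·2 = 4.625.

4.625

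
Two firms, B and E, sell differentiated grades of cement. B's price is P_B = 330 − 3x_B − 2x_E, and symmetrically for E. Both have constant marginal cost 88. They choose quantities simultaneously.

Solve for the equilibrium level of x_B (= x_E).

30.25

Firm B's profit: π = x_B(330 − 3x_B − 2x_E) − 88x_B.
∂π/∂x_B = 242 − 6x_B − 2x_E = 0 ⇒ x_B = 121/3 − (1/3)x_E.
The game is symmetric, so in equilibrium x_E = x_B: the reaction function gives (4/3)x_B = 121/3, hence x_B = 30.25.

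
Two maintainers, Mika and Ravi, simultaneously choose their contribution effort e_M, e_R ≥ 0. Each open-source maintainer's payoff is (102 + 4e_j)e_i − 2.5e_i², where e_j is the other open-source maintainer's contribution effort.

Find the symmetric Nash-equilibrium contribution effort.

Mika's payoff is (102 + 4e_R)e_M − 2.5e_M².
∂π/∂e_M = 102 + 4e_R − 5e_M = 0, so e_M = 20.4 + 0.8e_R.
Setting e_M = e_R in the reaction function: e_M = 20.4 + 0.8e_M, so e_M = 20.4 / 0.2 = 102.

102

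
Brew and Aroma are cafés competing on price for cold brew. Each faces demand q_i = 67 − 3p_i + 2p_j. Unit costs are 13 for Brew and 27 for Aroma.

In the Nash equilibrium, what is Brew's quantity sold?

48.375

Brew's profit: π = (p_{Brew} − 13)(67 − 3p_{Brew} + 2p_{Aroma}).
∂π/∂p_{Brew} = 106 − 6p_{Brew} + 2p_{Aroma} = 0 ⇒ p_{Brew} = 53/3 + (1/3)p_{Aroma}.
Similarly p_{Aroma} = 74/3 + (1/3)p_{Brew}.
Plugging p_{Aroma} into Brew's best response: p_{Brew} = 53/3 + (1/3)(74/3 + (1/3)p_{Brew}) ⇒ (8/9)p_{Brew} = 233/9, so p_{Brew} = 29.125.
Then p_{Aroma} = 74/3 + (1/3)·29.125 = 34.375.
q_{Brew} = 67 − 3·29.125 + 2·34.375 = 48.375.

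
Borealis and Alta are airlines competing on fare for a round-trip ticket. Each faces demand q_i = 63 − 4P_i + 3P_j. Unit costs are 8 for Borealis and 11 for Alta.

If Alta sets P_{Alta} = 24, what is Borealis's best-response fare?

Borealis's profit: π = (P_{Borealis} − 8)(63 − 4P_{Borealis} + 3P_{Alta}).
∂π/∂P_{Borealis} = 95 − 8P_{Borealis} + 3P_{Alta} = 0 ⇒ P_{Borealis} = 11.875 + 0.375P_{Alta}.
At P_{Alta} = 24: P_{Borealis} = 11.875 + 0.375·24 = 20.875.

20.875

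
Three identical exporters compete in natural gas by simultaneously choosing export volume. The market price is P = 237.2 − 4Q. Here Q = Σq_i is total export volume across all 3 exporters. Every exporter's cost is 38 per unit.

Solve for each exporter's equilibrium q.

A representative exporter's profit is π_i = q_i(237.2 − 4Q) − 38q_i, with Q = q_i + Σ_{j≠i} q_j.
First-order condition: 199.2 − 8q_i − 4Σ_{j≠i} q_j = 0.
With identical exporters, set every q_j = q: then 199.2 − 8q − 8q = 0, i.e. q = 199.2/16 = 12.45.

12.45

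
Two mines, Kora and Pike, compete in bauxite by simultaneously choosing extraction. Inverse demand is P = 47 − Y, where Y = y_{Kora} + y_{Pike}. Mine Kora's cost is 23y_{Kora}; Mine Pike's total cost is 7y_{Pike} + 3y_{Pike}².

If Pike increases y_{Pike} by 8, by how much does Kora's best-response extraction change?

-4

Mine Kora's profit: π = y_{Kora}(47 − (y_{Kora} + y_{Pike})) − 23y_{Kora}.
∂π/∂y_{Kora} = 24 − 2y_{Kora} − y_{Pike} = 0, so y_{Kora} = 12 − 0.5y_{Pike}.
The reaction-function slope is −0.5, so an 8-unit rise in y_{Pike} moves y_{Kora} by −0.5 × 8 = −4. Kora's best response falls — the actions are strategic substitutes.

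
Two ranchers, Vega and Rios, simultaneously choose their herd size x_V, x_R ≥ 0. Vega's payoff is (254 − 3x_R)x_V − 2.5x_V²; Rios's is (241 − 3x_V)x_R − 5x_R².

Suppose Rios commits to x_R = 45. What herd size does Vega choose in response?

23.8

Expanding Vega's payoff: 254x_V − 3x_Rx_V − 2.5x_V².
∂π/∂x_V = 254 − 3x_R − 5x_V = 0, so x_V = 50.8 − 0.6x_R.
At x_R = 45: x_V = 50.8 − 0.6·45 = 23.8.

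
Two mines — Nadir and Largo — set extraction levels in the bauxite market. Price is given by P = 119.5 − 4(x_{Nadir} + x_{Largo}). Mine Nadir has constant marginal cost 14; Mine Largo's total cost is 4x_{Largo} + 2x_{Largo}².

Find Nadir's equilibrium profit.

Mine Nadir's profit: π = x_{Nadir}(119.5 − 4(x_{Nadir} + x_{Largo})) − 14x_{Nadir}.
∂π/∂x_{Nadir} = 105.5 − 8x_{Nadir} − 4x_{Largo} = 0, so x_{Nadir} = 13.1875 − 0.5x_{Largo}.
For Largo: ∂π/∂x_{Largo} = 115.5 − 12x_{Largo} − 4x_{Nadir} = 0 ⇒ x_{Largo} = 9.625 − (1/3)x_{Nadir}.
Plugging x_{Largo} into Nadir's best response: x_{Nadir} = 13.1875 − 0.5(9.625 − (1/3)x_{Nadir}) ⇒ (5/6)x_{Nadir} = 8.375, so x_{Nadir} = 10.05.
Then x_{Largo} = 9.625 − (1/3)·10.05 = 6.275.
Price P = 119.5 − 4·16.325 = 54.2.
Nadir's profit: (54.2 − 14)·10.05 = 404.01.

404.01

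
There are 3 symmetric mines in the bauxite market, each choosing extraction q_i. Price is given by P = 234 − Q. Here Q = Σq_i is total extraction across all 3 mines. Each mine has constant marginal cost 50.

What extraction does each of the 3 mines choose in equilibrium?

A representative mine's profit is π_i = q_i(234 − Q) − 50q_i, with Q = q_i + Σ_{j≠i} q_j.
First-order condition: 184 − 2q_i − Σ_{j≠i} q_j = 0.
Imposing symmetry (q_j = q for all j) turns Σ_{j≠i} q_j into 2q, so 184 = 4q and q = 46.

46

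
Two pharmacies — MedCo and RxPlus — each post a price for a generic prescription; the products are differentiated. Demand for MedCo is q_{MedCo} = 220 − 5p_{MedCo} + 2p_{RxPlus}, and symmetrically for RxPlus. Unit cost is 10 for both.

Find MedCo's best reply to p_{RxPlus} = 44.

MedCo's profit: π = (p_{MedCo} − 10)(220 − 5p_{MedCo} + 2p_{RxPlus}).
∂π/∂p_{MedCo} = 270 − 10p_{MedCo} + 2p_{RxPlus} = 0 ⇒ p_{MedCo} = 27 + 0.2p_{RxPlus}.
At p_{RxPlus} = 44: p_{MedCo} = 27 + 0.2·44 = 35.8.

35.8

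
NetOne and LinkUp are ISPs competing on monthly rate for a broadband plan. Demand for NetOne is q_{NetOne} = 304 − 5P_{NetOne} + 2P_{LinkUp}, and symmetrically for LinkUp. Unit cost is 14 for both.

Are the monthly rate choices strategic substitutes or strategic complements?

strategic complements

NetOne's profit: π = (P_{NetOne} − 14)(304 − 5P_{NetOne} + 2P_{LinkUp}).
∂π/∂P_{NetOne} = 374 − 10P_{NetOne} + 2P_{LinkUp} = 0 ⇒ P_{NetOne} = 37.4 + 0.2P_{LinkUp}.
The best-response slope dP_{NetOne}/dP_{LinkUp} = 0.2 > 0: the reaction function is upward-sloping, so the choices are strategic complements.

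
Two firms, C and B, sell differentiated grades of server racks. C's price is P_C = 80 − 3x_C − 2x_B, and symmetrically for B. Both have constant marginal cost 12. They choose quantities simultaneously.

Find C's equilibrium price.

Firm C's profit: π = x_C(80 − 3x_C − 2x_B) − 12x_C.
∂π/∂x_C = 68 − 6x_C − 2x_B = 0 ⇒ x_C = 34/3 − (1/3)x_B.
The game is symmetric, so in equilibrium x_B = x_C: the reaction function gives (4/3)x_C = 34/3, hence x_C = 8.5.
P_C = 80 − 3·8.5 − 2·8.5 = 37.5.

37.5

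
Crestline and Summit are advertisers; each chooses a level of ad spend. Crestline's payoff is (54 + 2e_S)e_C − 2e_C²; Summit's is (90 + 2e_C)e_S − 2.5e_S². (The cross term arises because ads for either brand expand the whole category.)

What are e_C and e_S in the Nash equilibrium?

Expanding Crestline's payoff: 54e_C + 2e_Se_C − 2e_C².
∂π/∂e_C = 54 + 2e_S − 4e_C = 0, so e_C = 13.5 + 0.5e_S.
Likewise for Summit: e_S = 18 + 0.4e_C.
Substituting the second reaction function into the first: e_C = 13.5 + 0.5(18 + 0.4e_C), which gives 0.8e_C = 22.5 ⇒ e_C = 28.125.
Then e_S = 18 + 0.4·28.125 = 29.25.

28.125, 29.25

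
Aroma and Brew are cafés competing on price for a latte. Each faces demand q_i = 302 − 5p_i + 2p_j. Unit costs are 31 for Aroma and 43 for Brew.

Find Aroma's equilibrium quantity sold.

136.875

Aroma's profit: π = (p_{Aroma} − 31)(302 − 5p_{Aroma} + 2p_{Brew}).
∂π/∂p_{Aroma} = 457 − 10p_{Aroma} + 2p_{Brew} = 0 ⇒ p_{Aroma} = 45.7 + 0.2p_{Brew}.
Similarly p_{Brew} = 51.7 + 0.2p_{Aroma}.
Solving the two reaction functions simultaneously: (1 − (0.2)(0.2))p_{Aroma} = 45.7 + 0.2·51.7, so 0.96p_{Aroma} = 56.04 and p_{Aroma} = 58.375.
Then p_{Brew} = 51.7 + 0.2·58.375 = 63.375.
q_{Aroma} = 302 − 5·58.375 + 2·63.375 = 136.875.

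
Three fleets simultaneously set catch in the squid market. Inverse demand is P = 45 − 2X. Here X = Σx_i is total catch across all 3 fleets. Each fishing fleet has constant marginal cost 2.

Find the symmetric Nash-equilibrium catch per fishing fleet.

A representative fishing fleet's profit is π_i = x_i(45 − 2X) − 2x_i, with X = x_i + Σ_{j≠i} x_j.
First-order condition: 43 − 4x_i − 2Σ_{j≠i} x_j = 0.
In a symmetric equilibrium every fishing fleet chooses the same x, so Σ_{j≠i} x_j = 2x. The condition becomes 43 − 8x = 0, giving x = 43/8 = 5.375.

5.375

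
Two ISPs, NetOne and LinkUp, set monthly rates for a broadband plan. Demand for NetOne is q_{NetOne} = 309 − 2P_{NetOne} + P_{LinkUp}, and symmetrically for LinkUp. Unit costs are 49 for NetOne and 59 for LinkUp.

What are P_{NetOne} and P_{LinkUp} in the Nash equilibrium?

NetOne's profit: π = (P_{NetOne} − 49)(309 − 2P_{NetOne} + P_{LinkUp}).
∂π/∂P_{NetOne} = 407 − 4P_{NetOne} + P_{LinkUp} = 0 ⇒ P_{NetOne} = 101.75 + 0.25P_{LinkUp}.
Similarly P_{LinkUp} = 106.75 + 0.25P_{NetOne}.
Solving the two reaction functions simultaneously: (1 − (0.25)(0.25))P_{NetOne} = 101.75 + 0.25·106.75, so 0.9375P_{NetOne} = 128.4375 and P_{NetOne} = 137.
Then P_{LinkUp} = 106.75 + 0.25·137 = 141.

137, 141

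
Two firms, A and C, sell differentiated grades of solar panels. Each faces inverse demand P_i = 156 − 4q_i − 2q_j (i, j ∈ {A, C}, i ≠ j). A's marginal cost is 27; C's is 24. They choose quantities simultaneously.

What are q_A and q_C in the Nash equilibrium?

12.8, 13.3

Firm A's profit: π = q_A(156 − 4q_A − 2q_C) − 27q_A.
∂π/∂q_A = 129 − 8q_A − 2q_C = 0 ⇒ q_A = 16.125 − 0.25q_C.
Similarly q_C = 16.5 − 0.25q_A.
Plugging q_C into A's best response: q_A = 16.125 − 0.25(16.5 − 0.25q_A) ⇒ 0.9375q_A = 12, so q_A = 12.8.
Then q_C = 16.5 − 0.25·12.8 = 13.3.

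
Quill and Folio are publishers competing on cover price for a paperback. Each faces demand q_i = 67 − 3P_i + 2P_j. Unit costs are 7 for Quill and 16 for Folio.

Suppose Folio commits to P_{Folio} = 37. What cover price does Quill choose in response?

Quill's profit: π = (P_{Quill} − 7)(67 − 3P_{Quill} + 2P_{Folio}).
∂π/∂P_{Quill} = 88 − 6P_{Quill} + 2P_{Folio} = 0 ⇒ P_{Quill} = 44/3 + (1/3)P_{Folio}.
At P_{Folio} = 37: P_{Quill} = 44/3 + (1/3)·37 = 27.

27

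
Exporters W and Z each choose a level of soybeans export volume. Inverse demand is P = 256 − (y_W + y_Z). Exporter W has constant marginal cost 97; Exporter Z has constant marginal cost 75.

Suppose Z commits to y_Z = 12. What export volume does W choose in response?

73.5

Exporter W's profit: π = y_W(256 − (y_W + y_Z)) − 97y_W.
∂π/∂y_W = 159 − 2y_W − y_Z = 0, so y_W = 79.5 − 0.5y_Z.
At y_Z = 12: y_W = 79.5 − 0.5·12 = 73.5.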